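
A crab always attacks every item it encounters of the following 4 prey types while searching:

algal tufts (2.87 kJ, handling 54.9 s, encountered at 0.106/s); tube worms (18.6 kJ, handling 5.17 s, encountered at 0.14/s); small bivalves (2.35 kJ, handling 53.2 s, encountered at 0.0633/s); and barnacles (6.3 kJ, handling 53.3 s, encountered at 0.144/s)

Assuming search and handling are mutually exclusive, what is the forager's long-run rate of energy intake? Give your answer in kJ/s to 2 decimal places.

R = Σλ_iE_i / (1 + Σλ_ih_i)
Numerator: 0.106×2.87 + 0.14×18.6 + 0.0633×2.35 + 0.144×6.3 = 3.964
Denominator: 1 + 0.106×54.9 + 0.14×5.17 + 0.0633×53.2 + 0.144×53.3 = 18.59
R = 3.964/18.59 = 0.2133 kJ/s

0.21 kJ/s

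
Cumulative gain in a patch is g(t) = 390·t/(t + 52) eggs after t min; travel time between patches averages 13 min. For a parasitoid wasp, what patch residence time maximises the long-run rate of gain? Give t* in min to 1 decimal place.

26.0 min

Maximise g(t)/(T+t): set derivative to zero → g'(t)(T+t) = g(t).
g'(t) = 390·52/(t + 52)². Setting 390·52/(t+52)² = 390t/[(t+52)(13+t)] gives 52(13+t) = t(t+52), so t² = 52×13 = 676.
t* = √676 = 26 min.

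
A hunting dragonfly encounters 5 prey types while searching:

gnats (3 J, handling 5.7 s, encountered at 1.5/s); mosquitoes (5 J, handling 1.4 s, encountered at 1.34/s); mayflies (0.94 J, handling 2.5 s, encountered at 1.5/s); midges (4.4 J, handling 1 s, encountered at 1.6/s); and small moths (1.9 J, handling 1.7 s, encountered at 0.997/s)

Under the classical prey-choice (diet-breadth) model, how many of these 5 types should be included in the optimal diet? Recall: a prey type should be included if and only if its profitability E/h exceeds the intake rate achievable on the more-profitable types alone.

2

Profitabilities (E/h, J/s): midges 4.4, mosquitoes 3.57, small moths 1.12, gnats 0.526, mayflies 0.376. Add prey in this order while the next type's profitability exceeds the intake rate on those already taken.
Rate on top 1: 2.708. mosquitoes: 3.57 > 2.708 → include.
Rate on top 2: 3.07. small moths: 1.12 < 3.07 → exclude; stop.
Optimal diet: midges, mosquitoes — 2 of 5 types.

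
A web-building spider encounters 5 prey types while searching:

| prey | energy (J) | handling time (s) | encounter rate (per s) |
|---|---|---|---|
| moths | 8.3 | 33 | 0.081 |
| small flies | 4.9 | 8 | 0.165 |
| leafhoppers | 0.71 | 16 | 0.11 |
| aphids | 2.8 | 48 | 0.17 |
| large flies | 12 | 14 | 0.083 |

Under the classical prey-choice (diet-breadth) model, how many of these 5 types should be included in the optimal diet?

Rank by E/h (J/s): large flies 0.857, small flies 0.613, moths 0.252, aphids 0.0583, leafhoppers 0.0444. Include each in turn until the next type's E/h falls below the running intake rate.
Rate on top 1: 0.4607. small flies: 0.613 > 0.4607 → include.
Rate on top 2: 0.5182. moths: 0.252 < 0.5182 → exclude; stop.
Optimal diet: large flies, small flies — 2 of 5 types.

2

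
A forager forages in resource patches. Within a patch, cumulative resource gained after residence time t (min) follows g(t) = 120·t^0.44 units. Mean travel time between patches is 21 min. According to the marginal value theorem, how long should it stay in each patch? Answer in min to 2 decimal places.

16.50 min

Optimal t* satisfies g'(t*) = g(t*)/(T + t*).
g'(t) = 0.44·120·t^-0.56. Setting 0.44·120·t^-0.56 = 120·t^0.44/(21+t) gives 0.44(21+t) = t, so 0.56·t = 0.44×21.
t* = 0.44×21/0.56 = 16.5 min.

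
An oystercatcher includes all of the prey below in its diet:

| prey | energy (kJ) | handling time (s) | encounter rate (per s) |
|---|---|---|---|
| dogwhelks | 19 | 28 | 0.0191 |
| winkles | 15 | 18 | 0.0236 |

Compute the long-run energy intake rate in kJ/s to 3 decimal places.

0.366 kJ/s

R = (0.0191×19 + 0.0236×15) / (1 + 0.0191×28 + 0.0236×18) = 0.7169/1.96 = 0.3658 kJ/s.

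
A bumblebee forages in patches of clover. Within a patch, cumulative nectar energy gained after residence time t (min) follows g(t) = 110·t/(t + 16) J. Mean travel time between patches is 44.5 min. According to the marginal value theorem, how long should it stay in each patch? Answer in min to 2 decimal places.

26.68 min

Optimal t* satisfies g'(t*) = g(t*)/(T + t*).
g'(t) = 110·16/(t + 16)². Setting 110·16/(t+16)² = 110t/[(t+16)(44.5+t)] gives 16(44.5+t) = t(t+16), so t² = 16×44.5 = 712.
t* = √712 = 26.68 min.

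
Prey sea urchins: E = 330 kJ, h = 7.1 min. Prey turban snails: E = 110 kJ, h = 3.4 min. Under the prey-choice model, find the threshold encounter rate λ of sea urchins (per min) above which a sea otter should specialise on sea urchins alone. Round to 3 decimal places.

Drop turban snails once their profitability E₂/h₂ falls below the rate achievable on sea urchins alone: E₂/h₂ = λE₁/(1 + λh₁).
Solve for λ: λE₁h₂ = E₂(1 + λh₁) → λ(E₁h₂ − E₂h₁) = E₂ → λ = E₂/(E₁h₂ − E₂h₁).
λ = 110/(330×3.4 − 110×7.1) = 110/341 = 0.3226 per min.

0.323 per min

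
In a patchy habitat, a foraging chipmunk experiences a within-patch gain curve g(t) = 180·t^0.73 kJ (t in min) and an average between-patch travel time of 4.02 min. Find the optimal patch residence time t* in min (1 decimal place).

10.9 min

Optimal t* satisfies g'(t*) = g(t*)/(T + t*).
g'(t) = 0.73·180·t^-0.27. Setting 0.73·180·t^-0.27 = 180·t^0.73/(4.02+t) gives 0.73(4.02+t) = t, so 0.27·t = 0.73×4.02.
t* = 0.73×4.02/0.27 = 10.87 min.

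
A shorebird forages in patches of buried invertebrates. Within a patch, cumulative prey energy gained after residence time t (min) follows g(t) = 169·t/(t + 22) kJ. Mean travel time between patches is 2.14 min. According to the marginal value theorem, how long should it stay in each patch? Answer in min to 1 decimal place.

6.9 min

Optimal t* satisfies g'(t*) = g(t*)/(T + t*).
g'(t) = 169·22/(t + 22)². Setting 169·22/(t+22)² = 169t/[(t+22)(2.14+t)] gives 22(2.14+t) = t(t+22), so t² = 22×2.14 = 47.08.
t* = √47.08 = 6.861 min.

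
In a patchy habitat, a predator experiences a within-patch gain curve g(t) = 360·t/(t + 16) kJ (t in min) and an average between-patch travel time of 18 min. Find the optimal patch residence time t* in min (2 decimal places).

16.97 min

Optimal t* satisfies g'(t*) = g(t*)/(T + t*).
g'(t) = 360·16/(t + 16)². Setting 360·16/(t+16)² = 360t/[(t+16)(18+t)] gives 16(18+t) = t(t+16), so t² = 16×18 = 288.
t* = √288 = 16.97 min.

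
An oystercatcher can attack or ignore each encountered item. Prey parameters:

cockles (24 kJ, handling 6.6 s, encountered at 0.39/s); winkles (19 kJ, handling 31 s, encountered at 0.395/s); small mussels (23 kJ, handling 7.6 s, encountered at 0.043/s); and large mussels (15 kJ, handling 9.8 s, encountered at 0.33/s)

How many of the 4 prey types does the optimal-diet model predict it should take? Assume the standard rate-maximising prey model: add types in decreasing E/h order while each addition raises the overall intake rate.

Rank by E/h (kJ/s): cockles 3.64, small mussels 3.03, large mussels 1.53, winkles 0.613. Include each in turn until the next type's E/h falls below the running intake rate.
Rate on top 1: 2.619. small mussels: 3.03 > 2.619 → include.
Rate on top 2: 2.653. large mussels: 1.53 < 2.653 → exclude; stop.
Optimal diet: cockles, small mussels — 2 of 4 types.

2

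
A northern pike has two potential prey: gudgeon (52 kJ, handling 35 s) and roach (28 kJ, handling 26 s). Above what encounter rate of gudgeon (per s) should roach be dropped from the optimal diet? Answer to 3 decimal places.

0.075 per s

At the threshold, the rate on gudgeon alone equals the profitability of roach: λ·52/(1 + λ·35) = 28/26 = 1.077.
Rearranging, λ(52 − 1.077×35) = 1.077, so λ = 1.077/14.31 = 0.07527 per s.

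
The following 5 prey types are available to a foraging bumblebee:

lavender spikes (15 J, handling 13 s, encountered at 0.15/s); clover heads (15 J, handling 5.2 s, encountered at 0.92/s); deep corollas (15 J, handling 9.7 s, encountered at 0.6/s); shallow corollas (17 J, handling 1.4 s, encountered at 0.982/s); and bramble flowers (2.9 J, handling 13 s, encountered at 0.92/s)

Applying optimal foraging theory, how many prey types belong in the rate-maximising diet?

Profitabilities (E/h, J/s): shallow corollas 12.1, clover heads 2.88, deep corollas 1.55, lavender spikes 1.15, bramble flowers 0.223. Add prey in this order while the next type's profitability exceeds the intake rate on those already taken.
Rate on top 1: 7.03. clover heads: 2.88 < 7.03 → exclude; stop.
Optimal diet: shallow corollas — 1 of 5 types.

1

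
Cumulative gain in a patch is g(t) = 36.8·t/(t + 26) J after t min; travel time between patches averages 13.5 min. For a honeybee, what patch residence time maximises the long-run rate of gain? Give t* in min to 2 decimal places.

18.73 min

Optimal t* satisfies g'(t*) = g(t*)/(T + t*).
g'(t) = 36.8·26/(t + 26)². Setting 36.8·26/(t+26)² = 36.8t/[(t+26)(13.5+t)] gives 26(13.5+t) = t(t+26), so t² = 26×13.5 = 351.
t* = √351 = 18.73 min.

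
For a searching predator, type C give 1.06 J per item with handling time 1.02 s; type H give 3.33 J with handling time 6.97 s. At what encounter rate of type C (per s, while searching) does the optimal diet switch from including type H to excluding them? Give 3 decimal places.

Drop type H once their profitability E₂/h₂ falls below the rate achievable on type C alone: E₂/h₂ = λE₁/(1 + λh₁).
Solve for λ: λE₁h₂ = E₂(1 + λh₁) → λ(E₁h₂ − E₂h₁) = E₂ → λ = E₂/(E₁h₂ − E₂h₁).
λ = 3.33/(1.06×6.97 − 3.33×1.02) = 3.33/3.992 = 0.8343 per s.

0.834 per s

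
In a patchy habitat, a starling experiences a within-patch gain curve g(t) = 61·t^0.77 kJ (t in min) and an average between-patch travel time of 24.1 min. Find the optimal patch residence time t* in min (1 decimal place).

80.7 min

Optimal t* satisfies g'(t*) = g(t*)/(T + t*).
g'(t) = 0.77·61·t^-0.23. Setting 0.77·61·t^-0.23 = 61·t^0.77/(24.1+t) gives 0.77(24.1+t) = t, so 0.23·t = 0.77×24.1.
t* = 0.77×24.1/0.23 = 80.68 min.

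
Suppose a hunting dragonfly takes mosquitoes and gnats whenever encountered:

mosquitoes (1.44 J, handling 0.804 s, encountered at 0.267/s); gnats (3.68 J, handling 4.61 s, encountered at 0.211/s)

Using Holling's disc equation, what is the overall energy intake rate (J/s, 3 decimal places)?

R = Σλ_iE_i / (1 + Σλ_ih_i)
Numerator: 0.267×1.44 + 0.211×3.68 = 1.161
Denominator: 1 + 0.267×0.804 + 0.211×4.61 = 2.187
R = 1.161/2.187 = 0.5308 J/s

0.531 J/s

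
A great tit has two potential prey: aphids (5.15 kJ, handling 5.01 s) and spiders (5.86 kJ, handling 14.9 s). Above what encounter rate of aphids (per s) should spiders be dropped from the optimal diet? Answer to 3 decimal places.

Drop spiders once their profitability E₂/h₂ falls below the rate achievable on aphids alone: E₂/h₂ = λE₁/(1 + λh₁).
Solve for λ: λE₁h₂ = E₂(1 + λh₁) → λ(E₁h₂ − E₂h₁) = E₂ → λ = E₂/(E₁h₂ − E₂h₁).
λ = 5.86/(5.15×14.9 − 5.86×5.01) = 5.86/47.38 = 0.1237 per s.

0.124 per s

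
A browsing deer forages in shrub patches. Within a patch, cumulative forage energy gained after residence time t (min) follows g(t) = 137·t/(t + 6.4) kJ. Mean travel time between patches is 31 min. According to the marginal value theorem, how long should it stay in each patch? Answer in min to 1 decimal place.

14.1 min

By the marginal value theorem, leave when the instantaneous gain rate g'(t) equals the habitat-wide average g(t)/(T + t).
g'(t) = 137·6.4/(t + 6.4)². Setting 137·6.4/(t+6.4)² = 137t/[(t+6.4)(31+t)] gives 6.4(31+t) = t(t+6.4), so t² = 6.4×31 = 198.4.
t* = √198.4 = 14.09 min.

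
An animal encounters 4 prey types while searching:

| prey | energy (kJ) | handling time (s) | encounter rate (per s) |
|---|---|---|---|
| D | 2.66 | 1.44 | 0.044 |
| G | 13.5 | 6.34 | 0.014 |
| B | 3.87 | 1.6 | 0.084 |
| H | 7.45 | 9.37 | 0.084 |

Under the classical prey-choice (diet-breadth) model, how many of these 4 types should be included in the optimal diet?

Rank by E/h (kJ/s): B 2.42, G 2.13, D 1.85, H 0.795. Include each in turn until the next type's E/h falls below the running intake rate.
Rate on top 1: 0.2866. G: 2.13 > 0.2866 → include.
Rate on top 2: 0.4203. D: 1.85 > 0.4203 → include.
Rate on top 3: 0.4906. H: 0.795 > 0.4906 → include.
Optimal diet: B, G, D, H — 4 of 4 types.

4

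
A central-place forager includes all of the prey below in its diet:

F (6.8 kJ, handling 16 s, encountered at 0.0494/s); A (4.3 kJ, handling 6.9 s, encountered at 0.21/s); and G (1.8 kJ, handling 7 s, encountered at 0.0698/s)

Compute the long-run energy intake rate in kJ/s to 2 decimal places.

R = Σλ_iE_i / (1 + Σλ_ih_i)
Numerator: 0.0494×6.8 + 0.21×4.3 + 0.0698×1.8 = 1.365
Denominator: 1 + 0.0494×16 + 0.21×6.9 + 0.0698×7 = 3.728
R = 1.365/3.728 = 0.366 kJ/s

0.37 kJ/s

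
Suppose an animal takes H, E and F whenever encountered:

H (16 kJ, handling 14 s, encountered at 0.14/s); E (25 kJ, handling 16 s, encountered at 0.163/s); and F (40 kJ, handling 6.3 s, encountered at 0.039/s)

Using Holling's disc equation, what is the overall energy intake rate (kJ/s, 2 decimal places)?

R = (0.14×16 + 0.163×25 + 0.039×40) / (1 + 0.14×14 + 0.163×16 + 0.039×6.3) = 7.875/5.814 = 1.355 kJ/s.

1.35 kJ/s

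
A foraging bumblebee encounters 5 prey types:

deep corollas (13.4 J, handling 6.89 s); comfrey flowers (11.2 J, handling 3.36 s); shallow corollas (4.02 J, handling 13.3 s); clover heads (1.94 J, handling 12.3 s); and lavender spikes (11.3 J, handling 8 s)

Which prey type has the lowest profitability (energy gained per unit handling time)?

clover heads

In descending order of E/h:
comfrey flowers: 11.2/3.36 = 3.33 J/s
deep corollas: 13.4/6.89 = 1.94 J/s
lavender spikes: 11.3/8 = 1.41 J/s
shallow corollas: 4.02/13.3 = 0.302 J/s
clover heads: 1.94/12.3 = 0.158 J/s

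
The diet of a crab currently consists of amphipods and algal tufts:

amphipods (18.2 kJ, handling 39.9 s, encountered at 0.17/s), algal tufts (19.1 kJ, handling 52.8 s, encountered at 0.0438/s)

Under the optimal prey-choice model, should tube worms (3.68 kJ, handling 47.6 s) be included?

No

Current rate: (0.17×18.2 + 0.0438×19.1)/(1 + 0.17×39.9 + 0.0438×52.8) = 0.3893 kJ/s.
tube worms: E/h = 3.68/47.6 = 0.07731 kJ/s.
Since 0.07731 < R, time spent handling tube worms is better spent searching.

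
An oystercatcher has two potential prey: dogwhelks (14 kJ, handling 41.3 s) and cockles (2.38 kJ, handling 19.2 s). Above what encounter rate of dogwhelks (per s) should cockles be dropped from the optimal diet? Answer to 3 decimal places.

0.014 per s

Drop cockles once their profitability E₂/h₂ falls below the rate achievable on dogwhelks alone: E₂/h₂ = λE₁/(1 + λh₁).
Solve for λ: λE₁h₂ = E₂(1 + λh₁) → λ(E₁h₂ − E₂h₁) = E₂ → λ = E₂/(E₁h₂ − E₂h₁).
λ = 2.38/(14×19.2 − 2.38×41.3) = 2.38/170.5 = 0.01396 per s.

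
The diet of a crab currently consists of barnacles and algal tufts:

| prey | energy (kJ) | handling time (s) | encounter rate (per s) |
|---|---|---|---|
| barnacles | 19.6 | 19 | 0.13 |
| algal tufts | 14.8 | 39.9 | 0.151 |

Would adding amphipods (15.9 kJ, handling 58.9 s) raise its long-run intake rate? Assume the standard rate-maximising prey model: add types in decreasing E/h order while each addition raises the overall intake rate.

Intake rate on the current diet: R = (0.13×19.6 + 0.151×14.8) / (1 + 0.13×19 + 0.151×39.9) = 4.783/9.495 = 0.5037 kJ/s.
amphipods: E/h = 15.9/58.9 = 0.2699 kJ/s.
Since 0.2699 < R, time spent handling amphipods is better spent searching.

No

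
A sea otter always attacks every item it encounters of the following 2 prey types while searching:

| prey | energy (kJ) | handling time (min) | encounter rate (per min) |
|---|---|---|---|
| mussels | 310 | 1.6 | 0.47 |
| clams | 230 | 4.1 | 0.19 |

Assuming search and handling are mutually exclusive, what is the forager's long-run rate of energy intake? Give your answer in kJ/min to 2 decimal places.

74.83 kJ/min

Energy encountered per unit search time: 0.47×310 + 0.19×230 = 189.4 kJ/min.
Handling time per unit search time: 0.47×1.6 + 0.19×4.1 = 1.531.
Rate = 189.4/(1 + 1.531) = 74.83 kJ/min.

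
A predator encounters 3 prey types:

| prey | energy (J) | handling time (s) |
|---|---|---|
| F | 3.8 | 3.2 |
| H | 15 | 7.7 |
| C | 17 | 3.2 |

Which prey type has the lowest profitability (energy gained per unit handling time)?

F

In descending order of E/h:
C: 17/3.2 = 5.31 J/s
H: 15/7.7 = 1.95 J/s
F: 3.8/3.2 = 1.19 J/s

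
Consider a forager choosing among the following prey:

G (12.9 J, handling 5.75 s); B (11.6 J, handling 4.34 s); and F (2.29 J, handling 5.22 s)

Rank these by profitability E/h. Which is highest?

B

Profitability E/h (J/s): G = 12.9/5.75 = 2.24, B = 11.6/4.34 = 2.67, F = 2.29/5.22 = 0.439.
Ranked: B > G > F.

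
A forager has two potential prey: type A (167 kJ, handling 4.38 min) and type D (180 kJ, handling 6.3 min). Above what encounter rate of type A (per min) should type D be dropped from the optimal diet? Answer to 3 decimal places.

Drop type D once their profitability E₂/h₂ falls below the rate achievable on type A alone: E₂/h₂ = λE₁/(1 + λh₁).
Solve for λ: λE₁h₂ = E₂(1 + λh₁) → λ(E₁h₂ − E₂h₁) = E₂ → λ = E₂/(E₁h₂ − E₂h₁).
λ = 180/(167×6.3 − 180×4.38) = 180/263.7 = 0.6826 per min.

0.683 per min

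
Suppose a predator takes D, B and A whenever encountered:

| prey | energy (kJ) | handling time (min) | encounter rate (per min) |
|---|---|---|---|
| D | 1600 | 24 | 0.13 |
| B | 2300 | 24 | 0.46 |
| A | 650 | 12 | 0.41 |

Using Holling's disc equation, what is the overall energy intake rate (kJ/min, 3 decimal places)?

76.320 kJ/min

Energy encountered per unit search time: 0.13×1600 + 0.46×2300 + 0.41×650 = 1532 kJ/min.
Handling time per unit search time: 0.13×24 + 0.46×24 + 0.41×12 = 19.08.
Rate = 1532/(1 + 19.08) = 76.32 kJ/min.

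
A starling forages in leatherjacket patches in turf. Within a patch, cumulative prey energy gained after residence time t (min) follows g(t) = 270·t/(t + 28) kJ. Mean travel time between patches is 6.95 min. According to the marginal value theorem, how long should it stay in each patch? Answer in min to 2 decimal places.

Maximise g(t)/(T+t): set derivative to zero → g'(t)(T+t) = g(t).
g'(t) = 270·28/(t + 28)². Setting 270·28/(t+28)² = 270t/[(t+28)(6.95+t)] gives 28(6.95+t) = t(t+28), so t² = 28×6.95 = 194.6.
t* = √194.6 = 13.95 min.

13.95 min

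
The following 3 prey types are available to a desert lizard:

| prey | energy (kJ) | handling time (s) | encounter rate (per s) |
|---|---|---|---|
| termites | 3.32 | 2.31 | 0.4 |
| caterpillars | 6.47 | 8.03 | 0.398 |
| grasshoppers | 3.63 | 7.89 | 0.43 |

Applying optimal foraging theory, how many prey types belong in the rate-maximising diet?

Profitabilities (E/h, kJ/s): termites 1.44, caterpillars 0.806, grasshoppers 0.46. Add prey in this order while the next type's profitability exceeds the intake rate on those already taken.
Rate on top 1: 0.6902. caterpillars: 0.806 > 0.6902 → include.
Rate on top 2: 0.7623. grasshoppers: 0.46 < 0.7623 → exclude; stop.
Optimal diet: termites, caterpillars — 2 of 3 types.

2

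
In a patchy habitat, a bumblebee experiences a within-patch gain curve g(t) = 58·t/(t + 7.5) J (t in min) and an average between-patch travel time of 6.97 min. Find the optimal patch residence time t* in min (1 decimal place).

7.2 min

By the marginal value theorem, leave when the instantaneous gain rate g'(t) equals the habitat-wide average g(t)/(T + t).
g'(t) = 58·7.5/(t + 7.5)². Setting 58·7.5/(t+7.5)² = 58t/[(t+7.5)(6.97+t)] gives 7.5(6.97+t) = t(t+7.5), so t² = 7.5×6.97 = 52.27.
t* = √52.27 = 7.23 min.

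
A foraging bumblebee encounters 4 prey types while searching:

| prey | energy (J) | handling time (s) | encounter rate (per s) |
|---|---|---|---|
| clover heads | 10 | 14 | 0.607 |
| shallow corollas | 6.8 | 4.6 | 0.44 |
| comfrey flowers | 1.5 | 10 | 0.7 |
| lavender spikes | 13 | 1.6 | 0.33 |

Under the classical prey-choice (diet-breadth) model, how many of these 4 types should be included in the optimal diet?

1

Profitabilities (E/h, J/s): lavender spikes 8.12, shallow corollas 1.48, clover heads 0.714, comfrey flowers 0.15. Add prey in this order while the next type's profitability exceeds the intake rate on those already taken.
Rate on top 1: 2.808. shallow corollas: 1.48 < 2.808 → exclude; stop.
Optimal diet: lavender spikes — 1 of 4 types.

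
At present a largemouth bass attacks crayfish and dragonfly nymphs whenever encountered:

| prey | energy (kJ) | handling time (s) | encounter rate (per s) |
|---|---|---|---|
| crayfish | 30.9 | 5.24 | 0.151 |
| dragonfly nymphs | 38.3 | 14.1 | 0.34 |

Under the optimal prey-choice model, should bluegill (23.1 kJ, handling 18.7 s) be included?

Intake rate on the current diet: R = (0.151×30.9 + 0.34×38.3) / (1 + 0.151×5.24 + 0.34×14.1) = 17.69/6.585 = 2.686 kJ/s.
bluegill: E/h = 23.1/18.7 = 1.235 kJ/s.
Since 1.235 < R, time spent handling bluegill is better spent searching.

No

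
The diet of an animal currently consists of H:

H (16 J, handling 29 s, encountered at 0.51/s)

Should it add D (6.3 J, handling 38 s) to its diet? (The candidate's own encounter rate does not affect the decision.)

On H alone, R = ΣλE/(1+Σλh) = 8.16/15.79 = 0.5168 J/s.
D: E/h = 6.3/38 = 0.1658 J/s.
Since 0.1658 < R, time spent handling D is better spent searching.

No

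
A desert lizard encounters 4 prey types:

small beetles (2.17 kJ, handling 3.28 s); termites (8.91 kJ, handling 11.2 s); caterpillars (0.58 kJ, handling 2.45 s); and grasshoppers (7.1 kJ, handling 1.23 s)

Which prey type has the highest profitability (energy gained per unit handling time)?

grasshoppers

In descending order of E/h:
grasshoppers: 7.1/1.23 = 5.77 kJ/s
termites: 8.91/11.2 = 0.796 kJ/s
small beetles: 2.17/3.28 = 0.662 kJ/s
caterpillars: 0.58/2.45 = 0.237 kJ/s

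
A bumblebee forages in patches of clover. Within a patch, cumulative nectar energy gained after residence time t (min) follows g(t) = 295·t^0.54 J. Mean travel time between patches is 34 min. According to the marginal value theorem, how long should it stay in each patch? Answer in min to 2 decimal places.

39.91 min

By the marginal value theorem, leave when the instantaneous gain rate g'(t) equals the habitat-wide average g(t)/(T + t).
g'(t) = 0.54·295·t^-0.46. Setting 0.54·295·t^-0.46 = 295·t^0.54/(34+t) gives 0.54(34+t) = t, so 0.46·t = 0.54×34.
t* = 0.54×34/0.46 = 39.91 min.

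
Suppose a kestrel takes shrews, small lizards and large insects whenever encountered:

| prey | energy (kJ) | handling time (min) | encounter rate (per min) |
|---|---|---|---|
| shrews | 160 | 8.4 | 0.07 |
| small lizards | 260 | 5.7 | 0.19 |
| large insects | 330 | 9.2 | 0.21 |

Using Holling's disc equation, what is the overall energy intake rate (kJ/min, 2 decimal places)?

28.22 kJ/min

R = Σλ_iE_i / (1 + Σλ_ih_i)
Numerator: 0.07×160 + 0.19×260 + 0.21×330 = 129.9
Denominator: 1 + 0.07×8.4 + 0.19×5.7 + 0.21×9.2 = 4.603
R = 129.9/4.603 = 28.22 kJ/min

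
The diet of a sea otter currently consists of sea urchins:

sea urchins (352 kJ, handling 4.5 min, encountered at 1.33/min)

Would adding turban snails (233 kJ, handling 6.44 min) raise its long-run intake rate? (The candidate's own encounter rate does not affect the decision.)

Intake rate on the current diet: R = (1.33×352) / (1 + 1.33×4.5) = 468.2/6.985 = 67.02 kJ/min.
Profitability of turban snails: 233/6.44 = 36.18 kJ/min.
36.18 < 67.02, so adding turban snails would lower the average — exclude it.

No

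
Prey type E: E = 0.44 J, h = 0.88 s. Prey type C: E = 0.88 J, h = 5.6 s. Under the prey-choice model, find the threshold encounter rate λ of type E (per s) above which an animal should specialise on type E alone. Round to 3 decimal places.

At the threshold, the rate on type E alone equals the profitability of type C: λ·0.44/(1 + λ·0.88) = 0.88/5.6 = 0.1571.
Rearranging, λ(0.44 − 0.1571×0.88) = 0.1571, so λ = 0.1571/0.3017 = 0.5208 per s.

0.521 per s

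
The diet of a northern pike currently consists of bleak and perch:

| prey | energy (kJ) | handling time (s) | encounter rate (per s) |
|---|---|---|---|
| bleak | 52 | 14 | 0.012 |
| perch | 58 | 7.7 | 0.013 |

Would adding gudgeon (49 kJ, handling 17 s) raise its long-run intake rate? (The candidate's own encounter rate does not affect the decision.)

Yes

On bleak and perch alone, R = ΣλE/(1+Σλh) = 1.378/1.268 = 1.087 kJ/s.
gudgeon: E/h = 49/17 = 2.882 kJ/s.
2.882 > 1.087, so adding gudgeon raises the average — include it.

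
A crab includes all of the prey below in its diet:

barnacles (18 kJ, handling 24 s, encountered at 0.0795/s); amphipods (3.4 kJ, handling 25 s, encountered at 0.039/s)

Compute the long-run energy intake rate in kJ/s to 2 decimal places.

R = (0.0795×18 + 0.039×3.4) / (1 + 0.0795×24 + 0.039×25) = 1.564/3.883 = 0.4027 kJ/s.

0.40 kJ/s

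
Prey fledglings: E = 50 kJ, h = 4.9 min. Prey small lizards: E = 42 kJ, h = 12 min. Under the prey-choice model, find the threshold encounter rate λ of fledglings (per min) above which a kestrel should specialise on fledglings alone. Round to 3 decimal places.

0.107 per min

At the threshold, the rate on fledglings alone equals the profitability of small lizards: λ·50/(1 + λ·4.9) = 42/12 = 3.5.
Rearranging, λ(50 − 3.5×4.9) = 3.5, so λ = 3.5/32.85 = 0.1065 per min.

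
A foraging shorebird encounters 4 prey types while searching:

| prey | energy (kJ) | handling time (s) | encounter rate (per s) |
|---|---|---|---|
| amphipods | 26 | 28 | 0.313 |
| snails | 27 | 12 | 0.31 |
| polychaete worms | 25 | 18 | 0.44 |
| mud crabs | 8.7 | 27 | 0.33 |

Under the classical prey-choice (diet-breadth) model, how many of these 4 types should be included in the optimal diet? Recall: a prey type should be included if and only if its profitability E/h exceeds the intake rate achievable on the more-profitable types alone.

E/h in descending order: snails 2.25, polychaete worms 1.39, amphipods 0.929, mud crabs 0.322 kJ/s. The optimal diet is the largest prefix of this list for which every included type satisfies E_i/h_i > R on the types above it.
Rate on top 1: 1.773. polychaete worms: 1.39 < 1.773 → exclude; stop.
Optimal diet: snails — 1 of 4 types.

1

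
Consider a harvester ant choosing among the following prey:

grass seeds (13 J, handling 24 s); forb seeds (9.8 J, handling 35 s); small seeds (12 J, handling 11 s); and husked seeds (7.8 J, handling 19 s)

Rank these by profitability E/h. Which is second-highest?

grass seeds

Profitability E/h (J/s): grass seeds = 13/24 = 0.542, forb seeds = 9.8/35 = 0.28, small seeds = 12/11 = 1.09, husked seeds = 7.8/19 = 0.411.
Ranked: small seeds > grass seeds > husked seeds > forb seeds.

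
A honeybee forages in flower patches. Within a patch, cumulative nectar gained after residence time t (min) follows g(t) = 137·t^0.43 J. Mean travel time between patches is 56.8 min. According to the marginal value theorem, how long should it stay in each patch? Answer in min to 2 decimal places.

42.85 min

Optimal t* satisfies g'(t*) = g(t*)/(T + t*).
g'(t) = 0.43·137·t^-0.57. Setting 0.43·137·t^-0.57 = 137·t^0.43/(56.8+t) gives 0.43(56.8+t) = t, so 0.57·t = 0.43×56.8.
t* = 0.43×56.8/0.57 = 42.85 min.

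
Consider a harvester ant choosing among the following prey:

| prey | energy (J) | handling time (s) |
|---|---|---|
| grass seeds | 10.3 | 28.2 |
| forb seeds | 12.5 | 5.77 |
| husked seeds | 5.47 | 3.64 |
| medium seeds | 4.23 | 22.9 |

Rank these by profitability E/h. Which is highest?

forb seeds

Profitability E/h (J/s): grass seeds = 10.3/28.2 = 0.365, forb seeds = 12.5/5.77 = 2.17, husked seeds = 5.47/3.64 = 1.5, medium seeds = 4.23/22.9 = 0.185.
Ranked: forb seeds > husked seeds > grass seeds > medium seeds.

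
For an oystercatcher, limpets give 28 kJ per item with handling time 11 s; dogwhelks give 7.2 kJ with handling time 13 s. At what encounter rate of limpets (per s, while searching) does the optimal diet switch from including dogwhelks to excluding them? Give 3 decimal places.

Drop dogwhelks once their profitability E₂/h₂ falls below the rate achievable on limpets alone: E₂/h₂ = λE₁/(1 + λh₁).
Solve for λ: λE₁h₂ = E₂(1 + λh₁) → λ(E₁h₂ − E₂h₁) = E₂ → λ = E₂/(E₁h₂ − E₂h₁).
λ = 7.2/(28×13 − 7.2×11) = 7.2/284.8 = 0.02528 per s.

0.025 per s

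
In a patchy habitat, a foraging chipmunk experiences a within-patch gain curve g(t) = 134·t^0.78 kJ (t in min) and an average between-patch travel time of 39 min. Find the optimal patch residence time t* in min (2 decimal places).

By the marginal value theorem, leave when the instantaneous gain rate g'(t) equals the habitat-wide average g(t)/(T + t).
g'(t) = 0.78·134·t^-0.22. Setting 0.78·134·t^-0.22 = 134·t^0.78/(39+t) gives 0.78(39+t) = t, so 0.22·t = 0.78×39.
t* = 0.78×39/0.22 = 138.3 min.

138.27 min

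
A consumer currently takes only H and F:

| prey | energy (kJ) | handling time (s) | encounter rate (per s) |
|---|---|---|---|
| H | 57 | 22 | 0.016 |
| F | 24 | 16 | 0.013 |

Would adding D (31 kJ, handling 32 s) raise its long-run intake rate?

Yes

On H and F alone, R = ΣλE/(1+Σλh) = 1.224/1.56 = 0.7846 kJ/s.
D: E/h = 31/32 = 0.9688 kJ/s.
Since 0.9688 > R, including D increases the long-run rate.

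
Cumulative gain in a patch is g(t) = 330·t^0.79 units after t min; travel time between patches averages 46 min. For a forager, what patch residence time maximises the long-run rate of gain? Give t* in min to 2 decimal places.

173.05 min

By the marginal value theorem, leave when the instantaneous gain rate g'(t) equals the habitat-wide average g(t)/(T + t).
g'(t) = 0.79·330·t^-0.21. Setting 0.79·330·t^-0.21 = 330·t^0.79/(46+t) gives 0.79(46+t) = t, so 0.21·t = 0.79×46.
t* = 0.79×46/0.21 = 173 min.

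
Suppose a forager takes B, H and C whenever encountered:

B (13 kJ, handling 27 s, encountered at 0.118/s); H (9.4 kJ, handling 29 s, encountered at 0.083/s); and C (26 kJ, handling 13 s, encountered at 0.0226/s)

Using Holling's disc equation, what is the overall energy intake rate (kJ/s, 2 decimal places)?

R = Σλ_iE_i / (1 + Σλ_ih_i)
Numerator: 0.118×13 + 0.083×9.4 + 0.0226×26 = 2.902
Denominator: 1 + 0.118×27 + 0.083×29 + 0.0226×13 = 6.887
R = 2.902/6.887 = 0.4214 kJ/s

0.42 kJ/s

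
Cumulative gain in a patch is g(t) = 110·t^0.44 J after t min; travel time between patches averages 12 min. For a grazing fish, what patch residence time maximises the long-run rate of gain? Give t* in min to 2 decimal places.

By the marginal value theorem, leave when the instantaneous gain rate g'(t) equals the habitat-wide average g(t)/(T + t).
g'(t) = 0.44·110·t^-0.56. Setting 0.44·110·t^-0.56 = 110·t^0.44/(12+t) gives 0.44(12+t) = t, so 0.56·t = 0.44×12.
t* = 0.44×12/0.56 = 9.429 min.

9.43 min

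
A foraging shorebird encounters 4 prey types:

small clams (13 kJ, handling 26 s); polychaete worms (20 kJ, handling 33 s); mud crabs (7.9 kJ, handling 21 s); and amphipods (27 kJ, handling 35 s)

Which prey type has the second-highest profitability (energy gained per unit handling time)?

Profitability E/h (kJ/s): small clams = 13/26 = 0.5, polychaete worms = 20/33 = 0.606, mud crabs = 7.9/21 = 0.376, amphipods = 27/35 = 0.771.
Ranked: amphipods > polychaete worms > small clams > mud crabs.

polychaete worms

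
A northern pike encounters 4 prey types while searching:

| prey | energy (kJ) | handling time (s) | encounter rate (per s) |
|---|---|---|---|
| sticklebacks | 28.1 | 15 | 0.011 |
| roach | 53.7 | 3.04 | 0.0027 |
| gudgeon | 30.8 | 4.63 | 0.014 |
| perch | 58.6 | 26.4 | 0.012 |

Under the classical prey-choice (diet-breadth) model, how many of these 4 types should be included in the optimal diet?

4

Rank by E/h (kJ/s): roach 17.7, gudgeon 6.65, perch 2.22, sticklebacks 1.87. Include each in turn until the next type's E/h falls below the running intake rate.
Rate on top 1: 0.1438. gudgeon: 6.65 > 0.1438 → include.
Rate on top 2: 0.537. perch: 2.22 > 0.537 → include.
Rate on top 3: 0.9205. sticklebacks: 1.87 > 0.9205 → include.
Optimal diet: roach, gudgeon, perch, sticklebacks — 4 of 4 types.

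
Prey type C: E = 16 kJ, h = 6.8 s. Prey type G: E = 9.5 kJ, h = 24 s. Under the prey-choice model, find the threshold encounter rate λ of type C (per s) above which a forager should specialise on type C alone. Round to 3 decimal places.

The zero-one rule: include type G iff E₂/h₂ > λE₁/(1+λh₁). Equality gives the switch point.
λE₁h₂ = E₂ + λE₂h₁ ⇒ λ = E₂/(E₁h₂ − E₂h₁) = 9.5/(384 − 64.6) = 0.02974 per s.

0.030 per s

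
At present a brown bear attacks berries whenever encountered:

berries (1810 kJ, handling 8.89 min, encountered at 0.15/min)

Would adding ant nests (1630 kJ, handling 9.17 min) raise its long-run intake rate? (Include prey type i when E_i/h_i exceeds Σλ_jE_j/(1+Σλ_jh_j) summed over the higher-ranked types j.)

On berries alone, R = ΣλE/(1+Σλh) = 271.5/2.333 = 116.3 kJ/min.
ant nests: E/h = 1630/9.17 = 177.8 kJ/min.
177.8 > 116.3, so adding ant nests raises the average — include it.

Yes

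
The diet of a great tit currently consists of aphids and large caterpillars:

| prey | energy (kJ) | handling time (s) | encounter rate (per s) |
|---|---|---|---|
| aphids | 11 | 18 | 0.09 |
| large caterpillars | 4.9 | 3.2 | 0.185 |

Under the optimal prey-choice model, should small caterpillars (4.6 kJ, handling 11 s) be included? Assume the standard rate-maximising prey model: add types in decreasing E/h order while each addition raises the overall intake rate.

No

Intake rate on the current diet: R = (0.09×11 + 0.185×4.9) / (1 + 0.09×18 + 0.185×3.2) = 1.897/3.212 = 0.5904 kJ/s.
small caterpillars: E/h = 4.6/11 = 0.4182 kJ/s.
0.4182 < 0.5904, so adding small caterpillars would lower the average — exclude it.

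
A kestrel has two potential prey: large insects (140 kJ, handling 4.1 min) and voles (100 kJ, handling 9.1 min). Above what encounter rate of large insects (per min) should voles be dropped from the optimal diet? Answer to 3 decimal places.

The zero-one rule: include voles iff E₂/h₂ > λE₁/(1+λh₁). Equality gives the switch point.
λE₁h₂ = E₂ + λE₂h₁ ⇒ λ = E₂/(E₁h₂ − E₂h₁) = 100/(1274 − 410) = 0.1157 per min.

0.116 per min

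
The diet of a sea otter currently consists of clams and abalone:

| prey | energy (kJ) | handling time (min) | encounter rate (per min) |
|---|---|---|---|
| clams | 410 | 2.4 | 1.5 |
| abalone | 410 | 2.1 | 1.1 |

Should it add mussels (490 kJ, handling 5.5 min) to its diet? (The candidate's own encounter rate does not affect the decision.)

On clams and abalone alone, R = ΣλE/(1+Σλh) = 1066/6.91 = 154.3 kJ/min.
mussels: E/h = 490/5.5 = 89.09 kJ/min.
Since 89.09 < R, time spent handling mussels is better spent searching.

No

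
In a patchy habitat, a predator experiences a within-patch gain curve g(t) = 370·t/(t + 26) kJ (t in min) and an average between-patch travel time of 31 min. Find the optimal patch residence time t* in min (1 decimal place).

Maximise g(t)/(T+t): set derivative to zero → g'(t)(T+t) = g(t).
g'(t) = 370·26/(t + 26)². Setting 370·26/(t+26)² = 370t/[(t+26)(31+t)] gives 26(31+t) = t(t+26), so t² = 26×31 = 806.
t* = √806 = 28.39 min.

28.4 min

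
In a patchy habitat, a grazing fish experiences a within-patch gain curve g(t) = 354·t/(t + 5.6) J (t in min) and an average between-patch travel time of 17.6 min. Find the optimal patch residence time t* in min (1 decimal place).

Optimal t* satisfies g'(t*) = g(t*)/(T + t*).
g'(t) = 354·5.6/(t + 5.6)². Setting 354·5.6/(t+5.6)² = 354t/[(t+5.6)(17.6+t)] gives 5.6(17.6+t) = t(t+5.6), so t² = 5.6×17.6 = 98.56.
t* = √98.56 = 9.928 min.

9.9 min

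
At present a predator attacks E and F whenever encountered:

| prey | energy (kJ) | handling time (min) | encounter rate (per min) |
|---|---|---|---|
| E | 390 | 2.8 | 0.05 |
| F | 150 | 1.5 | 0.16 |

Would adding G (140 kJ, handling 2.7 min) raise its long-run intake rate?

On E and F alone, R = ΣλE/(1+Σλh) = 43.5/1.38 = 31.52 kJ/min.
G: E/h = 140/2.7 = 51.85 kJ/min.
51.85 > 31.52, so adding G raises the average — include it.

Yes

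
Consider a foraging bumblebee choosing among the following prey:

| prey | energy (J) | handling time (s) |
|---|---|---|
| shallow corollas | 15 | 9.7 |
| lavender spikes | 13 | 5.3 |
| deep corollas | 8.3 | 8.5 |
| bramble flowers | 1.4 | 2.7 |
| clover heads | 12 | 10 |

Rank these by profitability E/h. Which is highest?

lavender spikes

Profitability E/h (J/s): shallow corollas = 15/9.7 = 1.55, lavender spikes = 13/5.3 = 2.45, deep corollas = 8.3/8.5 = 0.976, bramble flowers = 1.4/2.7 = 0.519, clover heads = 12/10 = 1.2.
Ranked: lavender spikes > shallow corollas > clover heads > deep corollas > bramble flowers.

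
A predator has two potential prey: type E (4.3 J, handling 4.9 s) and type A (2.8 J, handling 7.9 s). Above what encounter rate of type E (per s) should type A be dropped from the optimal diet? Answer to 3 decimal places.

Drop type A once their profitability E₂/h₂ falls below the rate achievable on type E alone: E₂/h₂ = λE₁/(1 + λh₁).
Solve for λ: λE₁h₂ = E₂(1 + λh₁) → λ(E₁h₂ − E₂h₁) = E₂ → λ = E₂/(E₁h₂ − E₂h₁).
λ = 2.8/(4.3×7.9 − 2.8×4.9) = 2.8/20.25 = 0.1383 per s.

0.138 per s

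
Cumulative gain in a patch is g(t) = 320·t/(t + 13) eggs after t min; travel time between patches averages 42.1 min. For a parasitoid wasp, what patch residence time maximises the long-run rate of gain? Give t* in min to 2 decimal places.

23.39 min

By the marginal value theorem, leave when the instantaneous gain rate g'(t) equals the habitat-wide average g(t)/(T + t).
g'(t) = 320·13/(t + 13)². Setting 320·13/(t+13)² = 320t/[(t+13)(42.1+t)] gives 13(42.1+t) = t(t+13), so t² = 13×42.1 = 547.3.
t* = √547.3 = 23.39 min.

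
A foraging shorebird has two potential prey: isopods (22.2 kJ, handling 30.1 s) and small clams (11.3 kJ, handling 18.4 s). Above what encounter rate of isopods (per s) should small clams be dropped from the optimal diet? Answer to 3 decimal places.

Drop small clams once their profitability E₂/h₂ falls below the rate achievable on isopods alone: E₂/h₂ = λE₁/(1 + λh₁).
Solve for λ: λE₁h₂ = E₂(1 + λh₁) → λ(E₁h₂ − E₂h₁) = E₂ → λ = E₂/(E₁h₂ − E₂h₁).
λ = 11.3/(22.2×18.4 − 11.3×30.1) = 11.3/68.35 = 0.1653 per s.

0.165 per s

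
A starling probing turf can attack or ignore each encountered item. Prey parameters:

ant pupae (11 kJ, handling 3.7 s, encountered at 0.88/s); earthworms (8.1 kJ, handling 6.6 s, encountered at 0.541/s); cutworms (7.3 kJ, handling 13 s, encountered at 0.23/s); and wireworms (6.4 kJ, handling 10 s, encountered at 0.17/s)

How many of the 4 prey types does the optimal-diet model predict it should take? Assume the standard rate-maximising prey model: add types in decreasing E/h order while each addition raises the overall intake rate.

Rank by E/h (kJ/s): ant pupae 2.97, earthworms 1.23, wireworms 0.64, cutworms 0.562. Include each in turn until the next type's E/h falls below the running intake rate.
Rate on top 1: 2.274. earthworms: 1.23 < 2.274 → exclude; stop.
Optimal diet: ant pupae — 1 of 4 types.

1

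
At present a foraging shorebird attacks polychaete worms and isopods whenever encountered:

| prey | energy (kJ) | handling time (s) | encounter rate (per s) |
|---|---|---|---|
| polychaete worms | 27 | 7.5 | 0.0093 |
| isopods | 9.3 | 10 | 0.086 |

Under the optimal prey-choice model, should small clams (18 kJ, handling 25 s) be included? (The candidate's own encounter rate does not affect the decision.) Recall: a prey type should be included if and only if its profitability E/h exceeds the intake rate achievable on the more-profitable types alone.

Current rate: (0.0093×27 + 0.086×9.3)/(1 + 0.0093×7.5 + 0.086×10) = 0.5446 kJ/s.
small clams: E/h = 18/25 = 0.72 kJ/s.
0.72 > 0.5446, so adding small clams raises the average — include it.

Yes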